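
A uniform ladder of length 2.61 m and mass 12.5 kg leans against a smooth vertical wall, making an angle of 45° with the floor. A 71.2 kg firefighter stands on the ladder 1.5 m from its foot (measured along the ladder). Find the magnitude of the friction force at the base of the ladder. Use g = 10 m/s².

f ≈ 472 N

About the foot of the ladder:
Ladder weight 12.5×10 = 125 N acts at 1.305 m along the ladder; its horizontal arm is 1.305·cos45° = 0.9228 m → τ = 115.3 N·m clockwise.
Firefighter: 71.2×10 = 712 N at 1.5 m → arm 1.061 m → τ = 755.4 N·m clockwise.
Wall normal N acts horizontally at the top; its moment arm is the height L sinθ = 2.61·sin45° = 1.846 m, counterclockwise.
Balancing moments: N × 1.846 = 870.7, giving N = 472 N.
ΣFx = 0: friction at the foot balances the wall's push, so f = N_wall = 472 N.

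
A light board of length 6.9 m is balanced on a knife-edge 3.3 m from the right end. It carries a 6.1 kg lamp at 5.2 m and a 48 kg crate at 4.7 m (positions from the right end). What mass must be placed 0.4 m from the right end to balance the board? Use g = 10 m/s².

m ≈ 27.2 kg

Choose the knife-edge (at 3.3 m from the right end) as the axis so the support reaction has zero arm there.
Lamp: 6.1 × 10 = 61 N down at 5.2 m → arm 1.9 m, τ = 61 × 1.9 = 115.9 N·m counterclockwise.
Crate: 48 × 10 = 480 N down at 4.7 m → arm 1.4 m, τ = 480 × 1.4 = 672 N·m counterclockwise.
Net moment of known loads = 787.9 N·m counterclockwise.
An unknown mass m at 0.4 m has arm 2.9 m; its moment is m·g·2.9 clockwise.
For rotational equilibrium, m × 10 × 2.9 = 787.9, so m = 787.9 / (10 × 2.9) = 27.2 kg.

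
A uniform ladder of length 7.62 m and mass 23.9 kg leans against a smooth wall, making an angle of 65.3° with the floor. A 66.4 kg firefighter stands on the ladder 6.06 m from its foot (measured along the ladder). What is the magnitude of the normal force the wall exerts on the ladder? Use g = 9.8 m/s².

N_wall ≈ 292 N

Taking torques about the foot of the ladder:
Ladder weight 23.9×9.8 = 234.2 N acts at 3.81 m along the ladder; its horizontal arm is 3.81·cos65.3° = 1.592 m → τ = 372.8 N·m clockwise.
Firefighter: 66.4×9.8 = 650.7 N at 6.06 m → arm 2.532 m → τ = 1648 N·m clockwise.
Wall normal N acts horizontally at the top; its moment arm is the height L sinθ = 7.62·sin65.3° = 6.923 m, counterclockwise.
For rotational equilibrium, N × 6.923 = 2021, so N = 292 N.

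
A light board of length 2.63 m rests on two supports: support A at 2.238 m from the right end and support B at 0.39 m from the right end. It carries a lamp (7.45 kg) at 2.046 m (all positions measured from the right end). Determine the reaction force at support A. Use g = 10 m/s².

Take moments about support B.
Lamp: 7.45 × 10 = 74.5 N down at 2.046 m → arm 1.656 m, τ = 74.5 × 1.656 = 123.4 N·m counterclockwise.
Net load moment about support B = 123.4 N·m counterclockwise.
Reaction R at support A is upward at 2.238 m, arm 1.848 m → moment R × 1.848 clockwise.
Setting net torque to zero: R × 1.848 = 123.4 → R = 66.8 N.

R_A ≈ 66.8 N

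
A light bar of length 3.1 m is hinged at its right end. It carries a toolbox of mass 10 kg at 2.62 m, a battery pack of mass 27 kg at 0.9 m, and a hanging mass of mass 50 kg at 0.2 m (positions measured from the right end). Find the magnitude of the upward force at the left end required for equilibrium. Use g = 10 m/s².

F ≈ 195 N

Choose the right end as the axis so the unknown pivot reaction has zero arm there.
Toolbox: 10 × 10 = 100 N down at 2.62 m → arm 2.62 m, τ = 100 × 2.62 = 262 N·m counterclockwise.
Battery pack: 27 × 10 = 270 N down at 0.9 m → arm 0.9 m, τ = 270 × 0.9 = 243 N·m counterclockwise.
Hanging mass: 50 × 10 = 500 N down at 0.2 m → arm 0.2 m, τ = 500 × 0.2 = 100 N·m counterclockwise.
Net moment of the loads = 605 N·m counterclockwise.
The upward force F acts at the left end, arm 3.1 m, giving F × 3.1 clockwise.
Στ = 0 ⇒ F × 3.1 = 605 ⇒ F = 605 / 3.1 = 195 N.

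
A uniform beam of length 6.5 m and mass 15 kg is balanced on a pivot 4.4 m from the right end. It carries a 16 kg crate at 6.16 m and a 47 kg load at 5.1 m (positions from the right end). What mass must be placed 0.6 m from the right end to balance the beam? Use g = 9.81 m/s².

m ≈ 11.5 kg

Choose the pivot (at 4.4 m from the right end) as the axis so the support reaction has zero arm there.
Beam weight: 15 × 9.81 = 147.2 N down at 3.25 m → arm 1.15 m, τ = 147.2 × 1.15 = 169.3 N·m clockwise.
Crate: 16 × 9.81 = 157 N down at 6.16 m → arm 1.76 m, τ = 157 × 1.76 = 276.3 N·m counterclockwise.
Load: 47 × 9.81 = 461.1 N down at 5.1 m → arm 0.7 m, τ = 461.1 × 0.7 = 322.8 N·m counterclockwise.
Net moment of known loads = 429.8 N·m counterclockwise.
An unknown mass m at 0.6 m has arm 3.8 m; its moment is m·g·3.8 clockwise.
Balancing moments: m × 9.81 × 3.8 = 429.8, giving m = 429.8 / (9.81 × 3.8) = 11.5 kg.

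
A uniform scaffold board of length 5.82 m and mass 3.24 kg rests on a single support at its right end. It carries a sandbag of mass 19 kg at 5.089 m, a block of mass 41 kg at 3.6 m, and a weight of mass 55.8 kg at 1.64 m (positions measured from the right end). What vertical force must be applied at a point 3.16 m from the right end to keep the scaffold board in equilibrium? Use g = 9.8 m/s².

F ≈ 1070 N

Take moments about the right end.
Beam weight: 3.24 × 9.8 = 31.75 N down at 2.91 m → arm 2.91 m, τ = 31.75 × 2.91 = 92.39 N·m counterclockwise.
Sandbag: 19 × 9.8 = 186.2 N down at 5.089 m → arm 5.089 m, τ = 186.2 × 5.089 = 947.6 N·m counterclockwise.
Block: 41 × 9.8 = 401.8 N down at 3.6 m → arm 3.6 m, τ = 401.8 × 3.6 = 1446 N·m counterclockwise.
Weight: 55.8 × 9.8 = 546.8 N down at 1.64 m → arm 1.64 m, τ = 546.8 × 1.64 = 896.8 N·m counterclockwise.
Net moment of the loads = 3383 N·m counterclockwise.
The upward force F acts at a point 3.16 m from the right end, arm 3.16 m, giving F × 3.16 clockwise.
Setting net torque to zero: F × 3.16 = 3383 → F = 3383 / 3.16 = 1070 N.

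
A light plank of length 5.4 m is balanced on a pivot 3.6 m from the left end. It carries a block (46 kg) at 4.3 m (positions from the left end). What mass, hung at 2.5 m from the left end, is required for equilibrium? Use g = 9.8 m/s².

About the pivot (at 3.6 m from the left end):
Block: 46 × 9.8 = 450.8 N down at 4.3 m → arm 0.7 m, τ = 450.8 × 0.7 = 315.6 N·m clockwise.
Net moment of known loads = 315.6 N·m clockwise.
An unknown mass m at 2.5 m has arm 1.1 m; its moment is m·g·1.1 counterclockwise.
Balancing moments: m × 9.8 × 1.1 = 315.6, giving m = 315.6 / (9.8 × 1.1) = 29.3 kg.

m ≈ 29.3 kg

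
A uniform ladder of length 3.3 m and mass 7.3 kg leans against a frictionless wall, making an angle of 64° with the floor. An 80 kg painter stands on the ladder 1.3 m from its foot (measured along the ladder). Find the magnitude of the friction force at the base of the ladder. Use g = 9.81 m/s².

Taking torques about the foot of the ladder:
Ladder weight 7.3×9.81 = 71.61 N acts at 1.65 m along the ladder; its horizontal arm is 1.65·cos64° = 0.7233 m → τ = 51.8 N·m clockwise.
Painter: 80×9.81 = 784.8 N at 1.3 m → arm 0.5699 m → τ = 447.3 N·m clockwise.
Wall normal N acts horizontally at the top; its moment arm is the height L sinθ = 3.3·sin64° = 2.966 m, counterclockwise.
Στ = 0 ⇒ N × 2.966 = 499.1 ⇒ N = 168 N.
ΣFx = 0: friction at the foot balances the wall's push, so f = N_wall = 168 N.

f ≈ 168 N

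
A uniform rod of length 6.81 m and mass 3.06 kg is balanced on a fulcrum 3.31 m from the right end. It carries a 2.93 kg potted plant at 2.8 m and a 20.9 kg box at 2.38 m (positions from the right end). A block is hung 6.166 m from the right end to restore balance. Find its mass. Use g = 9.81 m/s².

m ≈ 7.23 kg

Sum moments about the fulcrum (at 3.31 m from the right end) (the support reaction has zero arm there).
Beam weight: 3.06 × 9.81 = 30.02 N down at 3.405 m → arm 0.095 m, τ = 30.02 × 0.095 = 2.852 N·m counterclockwise.
Potted plant: 2.93 × 9.81 = 28.74 N down at 2.8 m → arm 0.51 m, τ = 28.74 × 0.51 = 14.66 N·m clockwise.
Box: 20.9 × 9.81 = 205 N down at 2.38 m → arm 0.93 m, τ = 205 × 0.93 = 190.7 N·m clockwise.
Net moment of known loads = 202.5 N·m clockwise.
An unknown mass m at 6.166 m has arm 2.856 m; its moment is m·g·2.856 counterclockwise.
For rotational equilibrium, m × 9.81 × 2.856 = 202.5, so m = 202.5 / (9.81 × 2.856) = 7.23 kg.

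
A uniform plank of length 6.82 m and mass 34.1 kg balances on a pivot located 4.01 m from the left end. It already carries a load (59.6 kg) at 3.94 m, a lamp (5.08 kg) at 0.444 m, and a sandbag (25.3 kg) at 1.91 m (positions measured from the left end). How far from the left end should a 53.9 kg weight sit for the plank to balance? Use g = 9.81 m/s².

About the pivot (at 4.01 m from the left end):
Beam weight: 34.1 × 9.81 = 334.5 N down at 3.41 m → arm 0.6 m, τ = 334.5 × 0.6 = 200.7 N·m counterclockwise.
Load: 59.6 × 9.81 = 584.7 N down at 3.94 m → arm 0.07 m, τ = 584.7 × 0.07 = 40.93 N·m counterclockwise.
Lamp: 5.08 × 9.81 = 49.83 N down at 0.444 m → arm 3.566 m, τ = 49.83 × 3.566 = 177.7 N·m counterclockwise.
Sandbag: 25.3 × 9.81 = 248.2 N down at 1.91 m → arm 2.1 m, τ = 248.2 × 2.1 = 521.2 N·m counterclockwise.
Net moment of existing loads = 940.5 N·m counterclockwise.
The weight weighs 53.9 × 9.81 = 528.8 N and must supply an equal clockwise moment, so its lever arm about the pivot is 940.5 / 528.8 = 1.78 m.
That puts it at 4.01 + 1.78 = 5.79 m from the left end.

x ≈ 5.79 m from the left end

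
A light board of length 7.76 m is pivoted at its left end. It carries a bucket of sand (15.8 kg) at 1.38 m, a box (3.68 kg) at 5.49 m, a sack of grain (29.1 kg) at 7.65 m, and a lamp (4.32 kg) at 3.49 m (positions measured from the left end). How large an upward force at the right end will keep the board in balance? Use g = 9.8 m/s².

Choose the left end as the axis so the unknown pivot reaction has zero arm there.
Bucket of sand: 15.8 × 9.8 = 154.8 N down at 1.38 m → arm 1.38 m, τ = 154.8 × 1.38 = 213.6 N·m clockwise.
Box: 3.68 × 9.8 = 36.06 N down at 5.49 m → arm 5.49 m, τ = 36.06 × 5.49 = 198 N·m clockwise.
Sack of grain: 29.1 × 9.8 = 285.2 N down at 7.65 m → arm 7.65 m, τ = 285.2 × 7.65 = 2182 N·m clockwise.
Lamp: 4.32 × 9.8 = 42.34 N down at 3.49 m → arm 3.49 m, τ = 42.34 × 3.49 = 147.8 N·m clockwise.
Net moment of the loads = 2741 N·m clockwise.
The upward force F acts at the right end, arm 7.76 m, giving F × 7.76 counterclockwise.
Setting net torque to zero: F × 7.76 = 2741 → F = 2741 / 7.76 = 353 N.

F ≈ 353 N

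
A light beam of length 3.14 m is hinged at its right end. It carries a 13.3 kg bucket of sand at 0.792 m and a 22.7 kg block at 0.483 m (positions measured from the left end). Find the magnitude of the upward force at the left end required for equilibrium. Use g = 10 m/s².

Taking torques about the right end:
Bucket of sand: 13.3 × 10 = 133 N down at 0.792 m → arm 2.348 m, τ = 133 × 2.348 = 312.3 N·m counterclockwise.
Block: 22.7 × 10 = 227 N down at 0.483 m → arm 2.657 m, τ = 227 × 2.657 = 603.1 N·m counterclockwise.
Net moment of the loads = 915.4 N·m counterclockwise.
The upward force F acts at the left end, arm 3.14 m, giving F × 3.14 clockwise.
Στ = 0 ⇒ F × 3.14 = 915.4 ⇒ F = 915.4 / 3.14 = 292 N.

F ≈ 292 N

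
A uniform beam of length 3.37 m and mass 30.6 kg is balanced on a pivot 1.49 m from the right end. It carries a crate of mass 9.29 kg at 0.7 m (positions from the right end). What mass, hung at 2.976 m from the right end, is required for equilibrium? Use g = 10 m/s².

m ≈ 0.923 kg

Choose the pivot (at 1.49 m from the right end) as the axis so the support reaction has zero arm there.
Beam weight: 30.6 × 10 = 306 N down at 1.685 m → arm 0.195 m, τ = 306 × 0.195 = 59.67 N·m counterclockwise.
Crate: 9.29 × 10 = 92.9 N down at 0.7 m → arm 0.79 m, τ = 92.9 × 0.79 = 73.39 N·m clockwise.
Net moment of known loads = 13.72 N·m clockwise.
An unknown mass m at 2.976 m has arm 1.486 m; its moment is m·g·1.486 counterclockwise.
Balancing moments: m × 10 × 1.486 = 13.72, giving m = 13.72 / (10 × 1.486) = 0.923 kg.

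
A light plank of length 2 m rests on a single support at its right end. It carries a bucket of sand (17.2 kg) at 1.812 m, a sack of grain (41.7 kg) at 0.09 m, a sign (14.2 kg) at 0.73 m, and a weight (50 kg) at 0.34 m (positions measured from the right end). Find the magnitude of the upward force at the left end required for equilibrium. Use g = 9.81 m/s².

F ≈ 306 N

Taking torques about the right end:
Bucket of sand: 17.2 × 9.81 = 168.7 N down at 1.812 m → arm 1.812 m, τ = 168.7 × 1.812 = 305.7 N·m counterclockwise.
Sack of grain: 41.7 × 9.81 = 409.1 N down at 0.09 m → arm 0.09 m, τ = 409.1 × 0.09 = 36.82 N·m counterclockwise.
Sign: 14.2 × 9.81 = 139.3 N down at 0.73 m → arm 0.73 m, τ = 139.3 × 0.73 = 101.7 N·m counterclockwise.
Weight: 50 × 9.81 = 490.5 N down at 0.34 m → arm 0.34 m, τ = 490.5 × 0.34 = 166.8 N·m counterclockwise.
Net moment of the loads = 611 N·m counterclockwise.
The upward force F acts at the left end, arm 2 m, giving F × 2 clockwise.
Στ = 0 ⇒ F × 2 = 611 ⇒ F = 611 / 2 = 306 N.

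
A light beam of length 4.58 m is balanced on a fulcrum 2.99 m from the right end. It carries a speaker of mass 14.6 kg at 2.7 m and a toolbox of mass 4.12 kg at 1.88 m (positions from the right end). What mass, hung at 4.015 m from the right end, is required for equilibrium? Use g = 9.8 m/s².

m ≈ 8.59 kg

Taking torques about the fulcrum (at 2.99 m from the right end):
Speaker: 14.6 × 9.8 = 143.1 N down at 2.7 m → arm 0.29 m, τ = 143.1 × 0.29 = 41.5 N·m clockwise.
Toolbox: 4.12 × 9.8 = 40.38 N down at 1.88 m → arm 1.11 m, τ = 40.38 × 1.11 = 44.82 N·m clockwise.
Net moment of known loads = 86.32 N·m clockwise.
An unknown mass m at 4.015 m has arm 1.025 m; its moment is m·g·1.025 counterclockwise.
For rotational equilibrium, m × 9.8 × 1.025 = 86.32, so m = 86.32 / (9.8 × 1.025) = 8.59 kg.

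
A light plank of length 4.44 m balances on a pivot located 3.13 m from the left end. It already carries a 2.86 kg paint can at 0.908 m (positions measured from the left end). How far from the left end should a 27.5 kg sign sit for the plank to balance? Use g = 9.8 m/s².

Take moments about the pivot (at 3.13 m from the left end).
Paint can: 2.86 × 9.8 = 28.03 N down at 0.908 m → arm 2.222 m, τ = 28.03 × 2.222 = 62.28 N·m counterclockwise.
Net moment of existing loads = 62.28 N·m counterclockwise.
The sign weighs 27.5 × 9.8 = 269.5 N and must supply an equal clockwise moment, so its lever arm about the pivot is 62.28 / 269.5 = 0.231 m.
That puts it at 3.13 + 0.231 = 3.36 m from the left end.

x ≈ 3.36 m from the left end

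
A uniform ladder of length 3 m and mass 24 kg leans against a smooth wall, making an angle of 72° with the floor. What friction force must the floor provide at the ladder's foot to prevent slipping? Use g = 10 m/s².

Sum moments about the foot of the ladder (the floor normal and friction both act there and drop out).
Ladder weight 24×10 = 240 N acts at 1.5 m along the ladder; its horizontal arm is 1.5·cos72° = 0.4635 m → τ = 111.2 N·m clockwise.
Wall normal N acts horizontally at the top; its moment arm is the height L sinθ = 3·sin72° = 2.853 m, counterclockwise.
Στ = 0 ⇒ N × 2.853 = 111.2 ⇒ N = 39 N.
ΣFx = 0: friction at the foot balances the wall's push, so f = N_wall = 39 N.

f ≈ 39 N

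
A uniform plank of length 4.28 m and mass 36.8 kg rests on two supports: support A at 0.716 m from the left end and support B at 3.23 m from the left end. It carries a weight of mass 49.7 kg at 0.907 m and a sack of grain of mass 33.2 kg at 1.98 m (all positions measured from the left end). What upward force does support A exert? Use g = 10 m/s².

R_A ≈ 784 N

Taking torques about support B:
Beam weight: 36.8 × 10 = 368 N down at 2.14 m → arm 1.09 m, τ = 368 × 1.09 = 401.1 N·m counterclockwise.
Weight: 49.7 × 10 = 497 N down at 0.907 m → arm 2.323 m, τ = 497 × 2.323 = 1155 N·m counterclockwise.
Sack of grain: 33.2 × 10 = 332 N down at 1.98 m → arm 1.25 m, τ = 332 × 1.25 = 415 N·m counterclockwise.
Net load moment about support B = 1971 N·m counterclockwise.
Reaction R at support A is upward at 0.716 m, arm 2.514 m → moment R × 2.514 clockwise.
Balancing moments: R × 2.514 = 1971, giving R = 784 N.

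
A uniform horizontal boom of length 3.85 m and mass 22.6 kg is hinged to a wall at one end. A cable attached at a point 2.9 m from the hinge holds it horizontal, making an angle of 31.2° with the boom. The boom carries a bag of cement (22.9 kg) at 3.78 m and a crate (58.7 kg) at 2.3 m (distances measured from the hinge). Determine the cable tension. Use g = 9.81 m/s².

Take moments about the hinge.
Beam weight: 22.6 × 9.81 = 221.7 N down at 1.925 m → arm 1.925 m, τ = 221.7 × 1.925 = 426.8 N·m clockwise.
Bag of cement: 22.9 × 9.81 = 224.6 N down at 3.78 m → arm 3.78 m, τ = 224.6 × 3.78 = 849 N·m clockwise.
Crate: 58.7 × 9.81 = 575.8 N down at 2.3 m → arm 2.3 m, τ = 575.8 × 2.3 = 1324 N·m clockwise.
Total clockwise load moment = 2600 N·m.
The cable tension T acts at 2.9 m; only its component perpendicular to the boom, T sinθ, produces torque. sin 31.2° = 0.518.
Balancing moments: T × 2.9 × 0.518 = 2600, giving T = 2600 / 1.502 = 1730 N.

T ≈ 1730 N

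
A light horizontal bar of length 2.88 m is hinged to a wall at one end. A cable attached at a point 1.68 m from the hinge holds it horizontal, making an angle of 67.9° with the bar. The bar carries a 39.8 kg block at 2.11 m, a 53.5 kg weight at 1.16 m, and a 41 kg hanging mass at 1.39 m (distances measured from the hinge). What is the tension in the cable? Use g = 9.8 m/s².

About the hinge:
Block: 39.8 × 9.8 = 390 N down at 2.11 m → arm 2.11 m, τ = 390 × 2.11 = 822.9 N·m clockwise.
Weight: 53.5 × 9.8 = 524.3 N down at 1.16 m → arm 1.16 m, τ = 524.3 × 1.16 = 608.2 N·m clockwise.
Hanging mass: 41 × 9.8 = 401.8 N down at 1.39 m → arm 1.39 m, τ = 401.8 × 1.39 = 558.5 N·m clockwise.
Total clockwise load moment = 1990 N·m.
The cable tension T acts at 1.68 m; only its component perpendicular to the bar, T sinθ, produces torque. sin 67.9° = 0.9265.
For rotational equilibrium, T × 1.68 × 0.9265 = 1990, so T = 1990 / 1.557 = 1280 N.

T ≈ 1280 N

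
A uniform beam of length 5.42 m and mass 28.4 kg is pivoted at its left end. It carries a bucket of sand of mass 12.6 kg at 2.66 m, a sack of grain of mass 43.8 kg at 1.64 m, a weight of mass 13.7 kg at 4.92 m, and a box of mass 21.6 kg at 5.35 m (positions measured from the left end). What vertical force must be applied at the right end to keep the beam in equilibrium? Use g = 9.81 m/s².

Take moments about the left end.
Beam weight: 28.4 × 9.81 = 278.6 N down at 2.71 m → arm 2.71 m, τ = 278.6 × 2.71 = 755 N·m clockwise.
Bucket of sand: 12.6 × 9.81 = 123.6 N down at 2.66 m → arm 2.66 m, τ = 123.6 × 2.66 = 328.8 N·m clockwise.
Sack of grain: 43.8 × 9.81 = 429.7 N down at 1.64 m → arm 1.64 m, τ = 429.7 × 1.64 = 704.7 N·m clockwise.
Weight: 13.7 × 9.81 = 134.4 N down at 4.92 m → arm 4.92 m, τ = 134.4 × 4.92 = 661.2 N·m clockwise.
Box: 21.6 × 9.81 = 211.9 N down at 5.35 m → arm 5.35 m, τ = 211.9 × 5.35 = 1134 N·m clockwise.
Net moment of the loads = 3584 N·m clockwise.
The upward force F acts at the right end, arm 5.42 m, giving F × 5.42 counterclockwise.
Balancing moments: F × 5.42 = 3584, giving F = 3584 / 5.42 = 661 N.

F ≈ 661 N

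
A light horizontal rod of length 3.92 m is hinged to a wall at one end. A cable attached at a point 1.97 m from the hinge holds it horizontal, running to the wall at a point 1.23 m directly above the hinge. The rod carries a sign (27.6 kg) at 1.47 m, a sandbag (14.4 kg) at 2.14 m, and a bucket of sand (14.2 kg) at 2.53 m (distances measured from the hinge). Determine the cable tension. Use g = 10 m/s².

About the hinge:
Sign: 27.6 × 10 = 276 N down at 1.47 m → arm 1.47 m, τ = 276 × 1.47 = 405.7 N·m clockwise.
Sandbag: 14.4 × 10 = 144 N down at 2.14 m → arm 2.14 m, τ = 144 × 2.14 = 308.2 N·m clockwise.
Bucket of sand: 14.2 × 10 = 142 N down at 2.53 m → arm 2.53 m, τ = 142 × 2.53 = 359.3 N·m clockwise.
Total clockwise load moment = 1073 N·m.
The cable tension T acts at 1.97 m; only its component perpendicular to the rod, T sinθ, produces torque. sinθ = h/√(h²+d²) = 1.23/√(1.23²+1.97²) = 0.5296.
Setting net torque to zero: T × 1.97 × 0.5296 = 1073 → T = 1073 / 1.043 = 1030 N.

T ≈ 1030 N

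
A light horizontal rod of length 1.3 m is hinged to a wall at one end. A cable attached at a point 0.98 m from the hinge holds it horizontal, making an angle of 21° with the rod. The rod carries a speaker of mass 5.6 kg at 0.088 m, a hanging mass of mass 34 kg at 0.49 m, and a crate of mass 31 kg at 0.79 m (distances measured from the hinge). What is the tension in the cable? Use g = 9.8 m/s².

T ≈ 1160 N

Choose the hinge as the axis so the unknown hinge reaction has zero arm there.
Speaker: 5.6 × 9.8 = 54.88 N down at 0.088 m → arm 0.088 m, τ = 54.88 × 0.088 = 4.829 N·m clockwise.
Hanging mass: 34 × 9.8 = 333.2 N down at 0.49 m → arm 0.49 m, τ = 333.2 × 0.49 = 163.3 N·m clockwise.
Crate: 31 × 9.8 = 303.8 N down at 0.79 m → arm 0.79 m, τ = 303.8 × 0.79 = 240 N·m clockwise.
Total clockwise load moment = 408.1 N·m.
The cable tension T acts at 0.98 m; only its component perpendicular to the rod, T sinθ, produces torque. sin 21° = 0.3584.
For rotational equilibrium, T × 0.98 × 0.3584 = 408.1, so T = 408.1 / 0.3512 = 1160 N.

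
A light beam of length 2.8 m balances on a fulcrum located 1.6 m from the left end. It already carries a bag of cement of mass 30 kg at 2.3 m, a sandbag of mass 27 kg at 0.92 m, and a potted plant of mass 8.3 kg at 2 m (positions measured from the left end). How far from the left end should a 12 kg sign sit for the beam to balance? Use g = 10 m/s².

Choose the fulcrum (at 1.6 m from the left end) as the axis so the support reaction has zero arm there.
Bag of cement: 30 × 10 = 300 N down at 2.3 m → arm 0.7 m, τ = 300 × 0.7 = 210 N·m clockwise.
Sandbag: 27 × 10 = 270 N down at 0.92 m → arm 0.68 m, τ = 270 × 0.68 = 183.6 N·m counterclockwise.
Potted plant: 8.3 × 10 = 83 N down at 2 m → arm 0.4 m, τ = 83 × 0.4 = 33.2 N·m clockwise.
Net moment of existing loads = 59.6 N·m clockwise.
The sign weighs 12 × 10 = 120 N and must supply an equal counterclockwise moment, so its lever arm about the fulcrum is 59.6 / 120 = 0.497 m.
That puts it at 1.6 − 0.497 = 1.1 m from the left end.

x ≈ 1.1 m from the left end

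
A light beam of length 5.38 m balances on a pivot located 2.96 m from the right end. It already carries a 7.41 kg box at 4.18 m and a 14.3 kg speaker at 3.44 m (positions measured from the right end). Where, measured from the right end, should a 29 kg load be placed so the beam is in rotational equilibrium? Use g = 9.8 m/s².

x ≈ 2.41 m from the right end

Take moments about the pivot (at 2.96 m from the right end).
Box: 7.41 × 9.8 = 72.62 N down at 4.18 m → arm 1.22 m, τ = 72.62 × 1.22 = 88.6 N·m counterclockwise.
Speaker: 14.3 × 9.8 = 140.1 N down at 3.44 m → arm 0.48 m, τ = 140.1 × 0.48 = 67.25 N·m counterclockwise.
Net moment of existing loads = 155.8 N·m counterclockwise.
The load weighs 29 × 9.8 = 284.2 N and must supply an equal clockwise moment, so its lever arm about the pivot is 155.8 / 284.2 = 0.548 m.
That puts it at 2.96 − 0.548 = 2.41 m from the right end.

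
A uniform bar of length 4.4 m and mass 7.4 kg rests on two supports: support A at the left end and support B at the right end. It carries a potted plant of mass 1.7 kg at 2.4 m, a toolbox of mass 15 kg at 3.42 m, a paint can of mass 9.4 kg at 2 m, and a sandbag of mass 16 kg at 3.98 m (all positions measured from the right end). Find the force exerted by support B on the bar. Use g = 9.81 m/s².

R_B ≈ 142 N

Take moments about support A.
Beam weight: 7.4 × 9.81 = 72.59 N down at 2.2 m → arm 2.2 m, τ = 72.59 × 2.2 = 159.7 N·m clockwise.
Potted plant: 1.7 × 9.81 = 16.68 N down at 2.4 m → arm 2 m, τ = 16.68 × 2 = 33.36 N·m clockwise.
Toolbox: 15 × 9.81 = 147.2 N down at 3.42 m → arm 0.98 m, τ = 147.2 × 0.98 = 144.3 N·m clockwise.
Paint can: 9.4 × 9.81 = 92.21 N down at 2 m → arm 2.4 m, τ = 92.21 × 2.4 = 221.3 N·m clockwise.
Sandbag: 16 × 9.81 = 157 N down at 3.98 m → arm 0.42 m, τ = 157 × 0.42 = 65.94 N·m clockwise.
Net load moment about support A = 624.6 N·m clockwise.
Reaction R at support B is upward at 0 m, arm 4.4 m → moment R × 4.4 counterclockwise.
Setting net torque to zero: R × 4.4 = 624.6 → R = 142 N.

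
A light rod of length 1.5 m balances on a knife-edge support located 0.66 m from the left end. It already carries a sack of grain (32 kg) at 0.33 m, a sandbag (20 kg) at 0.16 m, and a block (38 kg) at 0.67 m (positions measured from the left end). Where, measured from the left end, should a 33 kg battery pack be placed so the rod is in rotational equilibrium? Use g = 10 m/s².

About the knife-edge support (at 0.66 m from the left end):
Sack of grain: 32 × 10 = 320 N down at 0.33 m → arm 0.33 m, τ = 320 × 0.33 = 105.6 N·m counterclockwise.
Sandbag: 20 × 10 = 200 N down at 0.16 m → arm 0.5 m, τ = 200 × 0.5 = 100 N·m counterclockwise.
Block: 38 × 10 = 380 N down at 0.67 m → arm 0.01 m, τ = 380 × 0.01 = 3.8 N·m clockwise.
Net moment of existing loads = 201.8 N·m counterclockwise.
The battery pack weighs 33 × 10 = 330 N and must supply an equal clockwise moment, so its lever arm about the knife-edge support is 201.8 / 330 = 0.612 m.
That puts it at 0.66 + 0.612 = 1.27 m from the left end.

x ≈ 1.27 m from the left end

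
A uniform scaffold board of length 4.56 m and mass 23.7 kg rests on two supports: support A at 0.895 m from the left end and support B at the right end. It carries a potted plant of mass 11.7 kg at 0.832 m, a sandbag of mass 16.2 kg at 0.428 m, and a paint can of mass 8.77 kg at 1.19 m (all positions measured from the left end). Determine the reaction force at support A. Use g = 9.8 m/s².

R_A ≈ 519 N

Take moments about support B.
Beam weight: 23.7 × 9.8 = 232.3 N down at 2.28 m → arm 2.28 m, τ = 232.3 × 2.28 = 529.6 N·m counterclockwise.
Potted plant: 11.7 × 9.8 = 114.7 N down at 0.832 m → arm 3.728 m, τ = 114.7 × 3.728 = 427.6 N·m counterclockwise.
Sandbag: 16.2 × 9.8 = 158.8 N down at 0.428 m → arm 4.132 m, τ = 158.8 × 4.132 = 656.2 N·m counterclockwise.
Paint can: 8.77 × 9.8 = 85.95 N down at 1.19 m → arm 3.37 m, τ = 85.95 × 3.37 = 289.7 N·m counterclockwise.
Net load moment about support B = 1903 N·m counterclockwise.
Reaction R at support A is upward at 0.895 m, arm 3.665 m → moment R × 3.665 clockwise.
For rotational equilibrium, R × 3.665 = 1903, so R = 519 N.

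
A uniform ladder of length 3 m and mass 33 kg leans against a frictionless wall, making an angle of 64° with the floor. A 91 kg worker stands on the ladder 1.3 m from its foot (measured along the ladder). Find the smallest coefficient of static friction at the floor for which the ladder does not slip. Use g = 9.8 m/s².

About the foot of the ladder:
Ladder weight 33×9.8 = 323.4 N acts at 1.5 m along the ladder; its horizontal arm is 1.5·cos64° = 0.6576 m → τ = 212.7 N·m clockwise.
Worker: 91×9.8 = 891.8 N at 1.3 m → arm 0.5699 m → τ = 508.2 N·m clockwise.
Wall normal N acts horizontally at the top; its moment arm is the height L sinθ = 3·sin64° = 2.696 m, counterclockwise.
Balancing moments: N × 2.696 = 720.9, giving N = 267.4 N.
ΣFx = 0 ⇒ f = N_wall = 267.4 N. ΣFy = 0 ⇒ N_floor = 1215 N.
μ_min = f / N_floor = 267.4 / 1215 = 0.22.

μ_min ≈ 0.22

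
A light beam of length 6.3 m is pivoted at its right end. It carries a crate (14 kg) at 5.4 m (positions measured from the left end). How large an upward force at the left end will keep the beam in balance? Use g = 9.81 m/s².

F ≈ 19.6 N

About the right end:
Crate: 14 × 9.81 = 137.3 N down at 5.4 m → arm 0.9 m, τ = 137.3 × 0.9 = 123.6 N·m counterclockwise.
Net moment of the loads = 123.6 N·m counterclockwise.
The upward force F acts at the left end, arm 6.3 m, giving F × 6.3 clockwise.
Setting net torque to zero: F × 6.3 = 123.6 → F = 123.6 / 6.3 = 19.6 N.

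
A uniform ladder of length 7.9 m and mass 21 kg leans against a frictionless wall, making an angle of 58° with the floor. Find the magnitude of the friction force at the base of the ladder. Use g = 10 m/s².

f ≈ 65.6 N

Taking torques about the foot of the ladder:
Ladder weight 21×10 = 210 N acts at 3.95 m along the ladder; its horizontal arm is 3.95·cos58° = 2.093 m → τ = 439.5 N·m clockwise.
Wall normal N acts horizontally at the top; its moment arm is the height L sinθ = 7.9·sin58° = 6.7 m, counterclockwise.
For rotational equilibrium, N × 6.7 = 439.5, so N = 65.6 N.
ΣFx = 0: friction at the foot balances the wall's push, so f = N_wall = 65.6 N.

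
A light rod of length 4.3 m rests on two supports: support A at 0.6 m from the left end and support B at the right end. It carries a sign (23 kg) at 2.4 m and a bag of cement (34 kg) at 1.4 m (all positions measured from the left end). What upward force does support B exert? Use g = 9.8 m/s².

R_B ≈ 182 N

About support A:
Sign: 23 × 9.8 = 225.4 N down at 2.4 m → arm 1.8 m, τ = 225.4 × 1.8 = 405.7 N·m clockwise.
Bag of cement: 34 × 9.8 = 333.2 N down at 1.4 m → arm 0.8 m, τ = 333.2 × 0.8 = 266.6 N·m clockwise.
Net load moment about support A = 672.3 N·m clockwise.
Reaction R at support B is upward at 4.3 m, arm 3.7 m → moment R × 3.7 counterclockwise.
Balancing moments: R × 3.7 = 672.3, giving R = 182 N.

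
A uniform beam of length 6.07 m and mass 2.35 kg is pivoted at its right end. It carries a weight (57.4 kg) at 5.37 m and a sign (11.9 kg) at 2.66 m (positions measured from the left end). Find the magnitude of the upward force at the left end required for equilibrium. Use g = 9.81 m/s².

Taking torques about the right end:
Beam weight: 2.35 × 9.81 = 23.05 N down at 3.035 m → arm 3.035 m, τ = 23.05 × 3.035 = 69.96 N·m counterclockwise.
Weight: 57.4 × 9.81 = 563.1 N down at 5.37 m → arm 0.7 m, τ = 563.1 × 0.7 = 394.2 N·m counterclockwise.
Sign: 11.9 × 9.81 = 116.7 N down at 2.66 m → arm 3.41 m, τ = 116.7 × 3.41 = 397.9 N·m counterclockwise.
Net moment of the loads = 862.1 N·m counterclockwise.
The upward force F acts at the left end, arm 6.07 m, giving F × 6.07 clockwise.
Setting net torque to zero: F × 6.07 = 862.1 → F = 862.1 / 6.07 = 142 N.

F ≈ 142 N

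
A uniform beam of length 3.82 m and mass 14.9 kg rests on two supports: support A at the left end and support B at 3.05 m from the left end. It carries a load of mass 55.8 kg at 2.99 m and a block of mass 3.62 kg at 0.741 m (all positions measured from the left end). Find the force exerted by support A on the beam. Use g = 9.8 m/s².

Choose support B as the axis so its reaction then has zero moment arm.
Beam weight: 14.9 × 9.8 = 146 N down at 1.91 m → arm 1.14 m, τ = 146 × 1.14 = 166.4 N·m counterclockwise.
Load: 55.8 × 9.8 = 546.8 N down at 2.99 m → arm 0.06 m, τ = 546.8 × 0.06 = 32.81 N·m counterclockwise.
Block: 3.62 × 9.8 = 35.48 N down at 0.741 m → arm 2.309 m, τ = 35.48 × 2.309 = 81.92 N·m counterclockwise.
Net load moment about support B = 281.1 N·m counterclockwise.
Reaction R at support A is upward at 0 m, arm 3.05 m → moment R × 3.05 clockwise.
For rotational equilibrium, R × 3.05 = 281.1, so R = 92.2 N.

R_A ≈ 92.2 N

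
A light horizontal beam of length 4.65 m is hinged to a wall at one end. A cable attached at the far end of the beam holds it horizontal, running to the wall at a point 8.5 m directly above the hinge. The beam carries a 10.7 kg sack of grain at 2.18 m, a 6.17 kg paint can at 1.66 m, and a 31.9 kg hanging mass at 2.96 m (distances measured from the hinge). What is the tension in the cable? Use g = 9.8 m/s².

About the hinge:
Sack of grain: 10.7 × 9.8 = 104.9 N down at 2.18 m → arm 2.18 m, τ = 104.9 × 2.18 = 228.7 N·m clockwise.
Paint can: 6.17 × 9.8 = 60.47 N down at 1.66 m → arm 1.66 m, τ = 60.47 × 1.66 = 100.4 N·m clockwise.
Hanging mass: 31.9 × 9.8 = 312.6 N down at 2.96 m → arm 2.96 m, τ = 312.6 × 2.96 = 925.3 N·m clockwise.
Total clockwise load moment = 1254 N·m.
The cable tension T acts at 4.65 m; only its component perpendicular to the beam, T sinθ, produces torque. sinθ = h/√(h²+d²) = 8.5/√(8.5²+4.65²) = 0.8773.
Στ = 0 ⇒ T × 4.65 × 0.8773 = 1254 ⇒ T = 1254 / 4.079 = 307 N.

T ≈ 307 N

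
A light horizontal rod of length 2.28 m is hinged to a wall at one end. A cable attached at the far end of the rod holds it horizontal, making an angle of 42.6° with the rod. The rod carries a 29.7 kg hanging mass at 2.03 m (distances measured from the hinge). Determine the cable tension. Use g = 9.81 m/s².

Take moments about the hinge.
Hanging mass: 29.7 × 9.81 = 291.4 N down at 2.03 m → arm 2.03 m, τ = 291.4 × 2.03 = 591.5 N·m clockwise.
Total clockwise load moment = 591.5 N·m.
The cable tension T acts at 2.28 m; only its component perpendicular to the rod, T sinθ, produces torque. sin 42.6° = 0.6769.
Στ = 0 ⇒ T × 2.28 × 0.6769 = 591.5 ⇒ T = 591.5 / 1.543 = 383 N.

T ≈ 383 N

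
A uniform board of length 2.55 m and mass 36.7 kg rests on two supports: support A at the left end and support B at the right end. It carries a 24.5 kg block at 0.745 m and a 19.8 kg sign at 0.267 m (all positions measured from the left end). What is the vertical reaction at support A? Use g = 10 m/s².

R_A ≈ 534 N

About support B:
Beam weight: 36.7 × 10 = 367 N down at 1.275 m → arm 1.275 m, τ = 367 × 1.275 = 467.9 N·m counterclockwise.
Block: 24.5 × 10 = 245 N down at 0.745 m → arm 1.805 m, τ = 245 × 1.805 = 442.2 N·m counterclockwise.
Sign: 19.8 × 10 = 198 N down at 0.267 m → arm 2.283 m, τ = 198 × 2.283 = 452 N·m counterclockwise.
Net load moment about support B = 1362 N·m counterclockwise.
Reaction R at support A is upward at 0 m, arm 2.55 m → moment R × 2.55 clockwise.
Balancing moments: R × 2.55 = 1362, giving R = 534 N.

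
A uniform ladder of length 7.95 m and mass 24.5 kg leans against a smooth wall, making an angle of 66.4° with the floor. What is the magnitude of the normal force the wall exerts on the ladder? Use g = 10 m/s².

Taking torques about the foot of the ladder:
Ladder weight 24.5×10 = 245 N acts at 3.975 m along the ladder; its horizontal arm is 3.975·cos66.4° = 1.591 m → τ = 389.8 N·m clockwise.
Wall normal N acts horizontally at the top; its moment arm is the height L sinθ = 7.95·sin66.4° = 7.285 m, counterclockwise.
Setting net torque to zero: N × 7.285 = 389.8 → N = 53.5 N.

N_wall ≈ 53.5 N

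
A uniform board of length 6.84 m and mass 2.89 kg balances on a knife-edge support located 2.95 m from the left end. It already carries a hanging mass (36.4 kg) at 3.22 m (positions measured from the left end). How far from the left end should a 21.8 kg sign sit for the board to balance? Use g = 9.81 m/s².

Sum moments about the knife-edge support (at 2.95 m from the left end) (the support reaction has zero arm there).
Beam weight: 2.89 × 9.81 = 28.35 N down at 3.42 m → arm 0.47 m, τ = 28.35 × 0.47 = 13.32 N·m clockwise.
Hanging mass: 36.4 × 9.81 = 357.1 N down at 3.22 m → arm 0.27 m, τ = 357.1 × 0.27 = 96.42 N·m clockwise.
Net moment of existing loads = 109.7 N·m clockwise.
The sign weighs 21.8 × 9.81 = 213.9 N and must supply an equal counterclockwise moment, so its lever arm about the knife-edge support is 109.7 / 213.9 = 0.513 m.
That puts it at 2.95 − 0.513 = 2.44 m from the left end.

x ≈ 2.44 m from the left end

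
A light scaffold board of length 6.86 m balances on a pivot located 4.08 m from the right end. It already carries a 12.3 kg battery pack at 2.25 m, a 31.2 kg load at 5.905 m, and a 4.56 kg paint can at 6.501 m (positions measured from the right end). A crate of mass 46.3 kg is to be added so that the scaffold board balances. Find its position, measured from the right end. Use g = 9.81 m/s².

Sum moments about the pivot (at 4.08 m from the right end) (the support reaction has zero arm there).
Battery pack: 12.3 × 9.81 = 120.7 N down at 2.25 m → arm 1.83 m, τ = 120.7 × 1.83 = 220.9 N·m clockwise.
Load: 31.2 × 9.81 = 306.1 N down at 5.905 m → arm 1.825 m, τ = 306.1 × 1.825 = 558.6 N·m counterclockwise.
Paint can: 4.56 × 9.81 = 44.73 N down at 6.501 m → arm 2.421 m, τ = 44.73 × 2.421 = 108.3 N·m counterclockwise.
Net moment of existing loads = 446 N·m counterclockwise.
The crate weighs 46.3 × 9.81 = 454.2 N and must supply an equal clockwise moment, so its lever arm about the pivot is 446 / 454.2 = 0.982 m.
That puts it at 4.08 − 0.982 = 3.1 m from the right end.

x ≈ 3.1 m from the right end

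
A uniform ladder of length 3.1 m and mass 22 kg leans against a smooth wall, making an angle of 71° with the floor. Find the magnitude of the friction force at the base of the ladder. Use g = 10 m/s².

Taking torques about the foot of the ladder:
Ladder weight 22×10 = 220 N acts at 1.55 m along the ladder; its horizontal arm is 1.55·cos71° = 0.5046 m → τ = 111 N·m clockwise.
Wall normal N acts horizontally at the top; its moment arm is the height L sinθ = 3.1·sin71° = 2.931 m, counterclockwise.
Balancing moments: N × 2.931 = 111, giving N = 37.9 N.
ΣFx = 0: friction at the foot balances the wall's push, so f = N_wall = 37.9 N.

f ≈ 37.9 N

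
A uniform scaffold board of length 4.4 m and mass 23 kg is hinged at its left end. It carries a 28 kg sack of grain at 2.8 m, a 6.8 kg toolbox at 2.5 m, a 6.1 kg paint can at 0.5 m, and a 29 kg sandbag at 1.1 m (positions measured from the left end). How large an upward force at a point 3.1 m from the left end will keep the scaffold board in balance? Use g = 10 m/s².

F ≈ 584 N

Choose the left end as the axis so the unknown pivot reaction has zero arm there.
Beam weight: 23 × 10 = 230 N down at 2.2 m → arm 2.2 m, τ = 230 × 2.2 = 506 N·m clockwise.
Sack of grain: 28 × 10 = 280 N down at 2.8 m → arm 2.8 m, τ = 280 × 2.8 = 784 N·m clockwise.
Toolbox: 6.8 × 10 = 68 N down at 2.5 m → arm 2.5 m, τ = 68 × 2.5 = 170 N·m clockwise.
Paint can: 6.1 × 10 = 61 N down at 0.5 m → arm 0.5 m, τ = 61 × 0.5 = 30.5 N·m clockwise.
Sandbag: 29 × 10 = 290 N down at 1.1 m → arm 1.1 m, τ = 290 × 1.1 = 319 N·m clockwise.
Net moment of the loads = 1810 N·m clockwise.
The upward force F acts at a point 3.1 m from the left end, arm 3.1 m, giving F × 3.1 counterclockwise.
For rotational equilibrium, F × 3.1 = 1810, so F = 1810 / 3.1 = 584 N.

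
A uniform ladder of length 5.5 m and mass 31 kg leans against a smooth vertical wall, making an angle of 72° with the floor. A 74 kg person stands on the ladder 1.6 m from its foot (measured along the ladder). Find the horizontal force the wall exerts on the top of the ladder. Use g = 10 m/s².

N_wall ≈ 120 N

About the foot of the ladder:
Ladder weight 31×10 = 310 N acts at 2.75 m along the ladder; its horizontal arm is 2.75·cos72° = 0.8498 m → τ = 263.4 N·m clockwise.
Person: 74×10 = 740 N at 1.6 m → arm 0.4944 m → τ = 365.9 N·m clockwise.
Wall normal N acts horizontally at the top; its moment arm is the height L sinθ = 5.5·sin72° = 5.231 m, counterclockwise.
Setting net torque to zero: N × 5.231 = 629.3 → N = 120 N.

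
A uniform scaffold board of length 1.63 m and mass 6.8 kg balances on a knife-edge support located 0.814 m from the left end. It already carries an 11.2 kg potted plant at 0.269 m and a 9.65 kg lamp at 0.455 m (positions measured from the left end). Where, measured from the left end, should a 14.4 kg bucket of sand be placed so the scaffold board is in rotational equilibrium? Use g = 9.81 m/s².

Sum moments about the knife-edge support (at 0.814 m from the left end) (the support reaction has zero arm there).
Beam weight: 6.8 × 9.81 = 66.71 N down at 0.815 m → arm 0.001 m, τ = 66.71 × 0.001 = 0.06671 N·m clockwise.
Potted plant: 11.2 × 9.81 = 109.9 N down at 0.269 m → arm 0.545 m, τ = 109.9 × 0.545 = 59.9 N·m counterclockwise.
Lamp: 9.65 × 9.81 = 94.67 N down at 0.455 m → arm 0.359 m, τ = 94.67 × 0.359 = 33.99 N·m counterclockwise.
Net moment of existing loads = 93.82 N·m counterclockwise.
The bucket of sand weighs 14.4 × 9.81 = 141.3 N and must supply an equal clockwise moment, so its lever arm about the knife-edge support is 93.82 / 141.3 = 0.664 m.
That puts it at 0.814 + 0.664 = 1.48 m from the left end.

x ≈ 1.48 m from the left end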